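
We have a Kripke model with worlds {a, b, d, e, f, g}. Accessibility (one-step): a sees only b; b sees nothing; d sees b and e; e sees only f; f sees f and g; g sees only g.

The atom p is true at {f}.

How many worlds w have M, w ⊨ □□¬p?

a: successors {b}; □¬p there: b:T. ✓
b: no successors, so □□¬p holds vacuously. ✓
d: successors {b, e}; □¬p there: b:T, e:F. ✗
e: successors {f}; □¬p there: f:F. ✗
f: successors {f, g}; □¬p there: f:F, g:T. ✗
g: successors {g}; □¬p there: g:T. ✓
Satisfying worlds: {a, b, g}.

3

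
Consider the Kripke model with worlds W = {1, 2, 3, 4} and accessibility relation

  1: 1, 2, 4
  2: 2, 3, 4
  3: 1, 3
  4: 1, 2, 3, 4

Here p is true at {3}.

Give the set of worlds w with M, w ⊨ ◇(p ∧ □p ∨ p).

{2, 3, 4}

1: successors {1, 2, 4}; p ∧ □p ∨ p there: 1:F, 2:F, 4:F. ✗
2: successors {2, 3, 4}; p ∧ □p ∨ p there: 2:F, 3:T, 4:F. ✓
3: successors {1, 3}; p ∧ □p ∨ p there: 1:F, 3:T. ✓
4: successors {1, 2, 3, 4}; p ∧ □p ∨ p there: 1:F, 2:F, 3:T, 4:F. ✓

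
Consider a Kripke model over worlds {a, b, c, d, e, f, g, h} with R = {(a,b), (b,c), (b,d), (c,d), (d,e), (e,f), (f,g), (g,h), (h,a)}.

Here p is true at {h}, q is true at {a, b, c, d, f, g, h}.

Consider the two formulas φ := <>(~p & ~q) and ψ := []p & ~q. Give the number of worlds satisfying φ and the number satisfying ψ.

For <>(~p & ~q):
a: successors {b}; ~p & ~q there: b:F. ✗
b: successors {c, d}; ~p & ~q there: c:F, d:F. ✗
c: successors {d}; ~p & ~q there: d:F. ✗
d: successors {e}; ~p & ~q there: e:T. ✓
e: successors {f}; ~p & ~q there: f:F. ✗
f: successors {g}; ~p & ~q there: g:F. ✗
g: successors {h}; ~p & ~q there: h:F. ✗
h: successors {a}; ~p & ~q there: a:F. ✗
— 1 world.
For []p & ~q:
a: []p is F, ~q is F. ✗
b: []p is F, ~q is F. ✗
c: []p is F, ~q is F. ✗
d: []p is F, ~q is F. ✗
e: []p is F, ~q is T. ✗
f: []p is F, ~q is F. ✗
g: []p is T, ~q is F. ✗
h: []p is F, ~q is F. ✗
— 0 worlds.

1 and 0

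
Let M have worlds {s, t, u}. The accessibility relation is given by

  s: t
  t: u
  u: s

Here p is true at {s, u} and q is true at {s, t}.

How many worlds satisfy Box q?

2

s: successors {t}; q there: t:T. ✓
t: successors {u}; q there: u:F. ✗
u: successors {s}; q there: s:T. ✓
Satisfying worlds: {s, u}.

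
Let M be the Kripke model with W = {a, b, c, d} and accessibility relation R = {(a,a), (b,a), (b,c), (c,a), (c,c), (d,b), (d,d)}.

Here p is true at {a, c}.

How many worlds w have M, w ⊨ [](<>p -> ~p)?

1

a: successors {a}; <>p -> ~p there: a:F. ✗
b: successors {a, c}; <>p -> ~p there: a:F, c:F. ✗
c: successors {a, c}; <>p -> ~p there: a:F, c:F. ✗
d: successors {b, d}; <>p -> ~p there: b:T, d:T. ✓
Satisfying worlds: {d}.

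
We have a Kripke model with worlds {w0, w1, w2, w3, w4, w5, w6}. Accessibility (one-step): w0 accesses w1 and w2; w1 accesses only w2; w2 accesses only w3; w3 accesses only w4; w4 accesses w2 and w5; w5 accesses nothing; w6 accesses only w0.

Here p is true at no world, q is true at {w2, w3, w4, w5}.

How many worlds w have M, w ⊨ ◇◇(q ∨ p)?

6

w0: successors {w1, w2}; ◇(q ∨ p) there: w1:T, w2:T. ✓
w1: successors {w2}; ◇(q ∨ p) there: w2:T. ✓
w2: successors {w3}; ◇(q ∨ p) there: w3:T. ✓
w3: successors {w4}; ◇(q ∨ p) there: w4:T. ✓
w4: successors {w2, w5}; ◇(q ∨ p) there: w2:T, w5:F. ✓
w5: no successors, so ◇◇(q ∨ p) fails. ✗
w6: successors {w0}; ◇(q ∨ p) there: w0:T. ✓
Satisfying worlds: {w0, w1, w2, w3, w4, w6}.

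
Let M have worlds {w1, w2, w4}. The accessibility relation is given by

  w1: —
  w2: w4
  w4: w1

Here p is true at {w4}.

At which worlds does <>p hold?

w1: no successors, so <>p fails. ✗
w2: successors {w4}; p there: w4:T. ✓
w4: successors {w1}; p there: w1:F. ✗

{w2}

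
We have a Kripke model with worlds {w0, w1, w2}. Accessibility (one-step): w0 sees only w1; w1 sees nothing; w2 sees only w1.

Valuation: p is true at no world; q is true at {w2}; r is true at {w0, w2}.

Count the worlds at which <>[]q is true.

w0: successors {w1}; []q there: w1:T. ✓
w1: no successors, so <>[]q fails. ✗
w2: successors {w1}; []q there: w1:T. ✓
Satisfying worlds: {w0, w2}.

2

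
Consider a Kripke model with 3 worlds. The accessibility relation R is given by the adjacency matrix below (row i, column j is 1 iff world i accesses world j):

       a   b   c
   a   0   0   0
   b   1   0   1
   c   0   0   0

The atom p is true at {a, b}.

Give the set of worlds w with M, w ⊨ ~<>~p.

a: <>~p is F. ✓
b: <>~p is T. ✗
c: <>~p is F. ✓

{a, c}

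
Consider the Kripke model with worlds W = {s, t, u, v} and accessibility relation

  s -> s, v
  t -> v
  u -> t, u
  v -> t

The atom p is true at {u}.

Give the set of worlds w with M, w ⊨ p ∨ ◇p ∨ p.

{u}

s: p ∨ ◇p is F, p is F. ✗
t: p ∨ ◇p is F, p is F. ✗
u: p ∨ ◇p is T, p is T. ✓
v: p ∨ ◇p is F, p is F. ✗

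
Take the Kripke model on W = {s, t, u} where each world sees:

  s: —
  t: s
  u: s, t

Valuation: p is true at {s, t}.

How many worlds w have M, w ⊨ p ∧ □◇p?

1

s: p is T, □◇p is T. ✓
t: p is T, □◇p is F. ✗
u: p is F, □◇p is F. ✗
Satisfying worlds: {s}.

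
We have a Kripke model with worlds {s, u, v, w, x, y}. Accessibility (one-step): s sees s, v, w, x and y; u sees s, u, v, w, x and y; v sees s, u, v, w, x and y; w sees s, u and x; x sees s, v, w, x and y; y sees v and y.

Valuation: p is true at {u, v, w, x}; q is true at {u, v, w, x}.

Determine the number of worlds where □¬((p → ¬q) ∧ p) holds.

s: successors {s, v, w, x, y}; ¬((p → ¬q) ∧ p) there: s:T, v:T, w:T, x:T, y:T. ✓
u: successors {s, u, v, w, x, y}; ¬((p → ¬q) ∧ p) there: s:T, u:T, v:T, w:T, x:T, y:T. ✓
v: successors {s, u, v, w, x, y}; ¬((p → ¬q) ∧ p) there: s:T, u:T, v:T, w:T, x:T, y:T. ✓
w: successors {s, u, x}; ¬((p → ¬q) ∧ p) there: s:T, u:T, x:T. ✓
x: successors {s, v, w, x, y}; ¬((p → ¬q) ∧ p) there: s:T, v:T, w:T, x:T, y:T. ✓
y: successors {v, y}; ¬((p → ¬q) ∧ p) there: v:T, y:T. ✓
Satisfying worlds: {s, u, v, w, x, y}.

6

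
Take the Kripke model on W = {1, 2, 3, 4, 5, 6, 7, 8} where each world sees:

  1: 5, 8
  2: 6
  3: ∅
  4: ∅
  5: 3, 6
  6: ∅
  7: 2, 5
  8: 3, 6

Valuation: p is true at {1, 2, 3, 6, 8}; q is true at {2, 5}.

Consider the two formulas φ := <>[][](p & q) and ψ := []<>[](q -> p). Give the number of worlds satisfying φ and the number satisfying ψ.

5 and 5

For <>[][](p & q):
1: successors {5, 8}; [][](p & q) there: 5:T, 8:T. ✓
2: successors {6}; [][](p & q) there: 6:T. ✓
3: no successors, so <>[][](p & q) fails. ✗
4: no successors, so <>[][](p & q) fails. ✗
5: successors {3, 6}; [][](p & q) there: 3:T, 6:T. ✓
6: no successors, so <>[][](p & q) fails. ✗
7: successors {2, 5}; [][](p & q) there: 2:T, 5:T. ✓
8: successors {3, 6}; [][](p & q) there: 3:T, 6:T. ✓
— 5 worlds.
For []<>[](q -> p):
1: successors {5, 8}; <>[](q -> p) there: 5:T, 8:T. ✓
2: successors {6}; <>[](q -> p) there: 6:F. ✗
3: no successors, so []<>[](q -> p) holds vacuously. ✓
4: no successors, so []<>[](q -> p) holds vacuously. ✓
5: successors {3, 6}; <>[](q -> p) there: 3:F, 6:F. ✗
6: no successors, so []<>[](q -> p) holds vacuously. ✓
7: successors {2, 5}; <>[](q -> p) there: 2:T, 5:T. ✓
8: successors {3, 6}; <>[](q -> p) there: 3:F, 6:F. ✗
— 5 worlds.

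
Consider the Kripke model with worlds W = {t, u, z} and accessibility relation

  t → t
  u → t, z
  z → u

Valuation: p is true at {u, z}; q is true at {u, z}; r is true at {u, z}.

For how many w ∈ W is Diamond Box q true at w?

1

t: successors {t}; Box q there: t:F. ✗
u: successors {t, z}; Box q there: t:F, z:T. ✓
z: successors {u}; Box q there: u:F. ✗
Satisfying worlds: {u}.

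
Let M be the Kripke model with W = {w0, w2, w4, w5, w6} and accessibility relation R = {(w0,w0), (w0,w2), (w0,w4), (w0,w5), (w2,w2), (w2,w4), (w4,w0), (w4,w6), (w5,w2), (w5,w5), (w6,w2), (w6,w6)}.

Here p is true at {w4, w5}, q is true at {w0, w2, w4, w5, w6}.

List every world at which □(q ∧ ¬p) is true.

w0: successors {w0, w2, w4, w5}; q ∧ ¬p there: w0:T, w2:T, w4:F, w5:F. ✗
w2: successors {w2, w4}; q ∧ ¬p there: w2:T, w4:F. ✗
w4: successors {w0, w6}; q ∧ ¬p there: w0:T, w6:T. ✓
w5: successors {w2, w5}; q ∧ ¬p there: w2:T, w5:F. ✗
w6: successors {w2, w6}; q ∧ ¬p there: w2:T, w6:T. ✓

{w4, w6}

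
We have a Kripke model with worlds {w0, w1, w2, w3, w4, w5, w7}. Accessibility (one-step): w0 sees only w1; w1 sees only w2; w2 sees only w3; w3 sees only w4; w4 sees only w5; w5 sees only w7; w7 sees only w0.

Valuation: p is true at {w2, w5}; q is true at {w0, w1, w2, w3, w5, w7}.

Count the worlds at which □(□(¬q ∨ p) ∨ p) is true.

5

w0: successors {w1}; □(¬q ∨ p) ∨ p there: w1:T. ✓
w1: successors {w2}; □(¬q ∨ p) ∨ p there: w2:T. ✓
w2: successors {w3}; □(¬q ∨ p) ∨ p there: w3:T. ✓
w3: successors {w4}; □(¬q ∨ p) ∨ p there: w4:T. ✓
w4: successors {w5}; □(¬q ∨ p) ∨ p there: w5:T. ✓
w5: successors {w7}; □(¬q ∨ p) ∨ p there: w7:F. ✗
w7: successors {w0}; □(¬q ∨ p) ∨ p there: w0:F. ✗
Satisfying worlds: {w0, w1, w2, w3, w4}.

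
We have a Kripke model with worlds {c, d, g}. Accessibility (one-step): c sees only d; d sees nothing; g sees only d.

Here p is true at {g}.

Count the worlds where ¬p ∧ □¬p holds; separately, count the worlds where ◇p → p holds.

2 and 3

For ¬p ∧ □¬p:
c: ¬p is T, □¬p is T. ✓
d: ¬p is T, □¬p is T. ✓
g: ¬p is F, □¬p is T. ✗
— 2 worlds.
For ◇p → p:
c: ◇p is F, p is F. ✓
d: ◇p is F, p is F. ✓
g: ◇p is F, p is T. ✓
— 3 worlds.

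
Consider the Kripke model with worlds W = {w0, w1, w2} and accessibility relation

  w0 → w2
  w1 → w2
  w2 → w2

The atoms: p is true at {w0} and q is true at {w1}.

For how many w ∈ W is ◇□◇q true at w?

w0: successors {w2}; □◇q there: w2:F. ✗
w1: successors {w2}; □◇q there: w2:F. ✗
w2: successors {w2}; □◇q there: w2:F. ✗
Satisfying worlds: ∅.

0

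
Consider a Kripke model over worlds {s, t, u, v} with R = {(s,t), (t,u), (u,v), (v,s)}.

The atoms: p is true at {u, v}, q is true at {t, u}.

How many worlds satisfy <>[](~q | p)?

s: successors {t}; [](~q | p) there: t:T. ✓
t: successors {u}; [](~q | p) there: u:T. ✓
u: successors {v}; [](~q | p) there: v:T. ✓
v: successors {s}; [](~q | p) there: s:F. ✗
Satisfying worlds: {s, t, u}.

3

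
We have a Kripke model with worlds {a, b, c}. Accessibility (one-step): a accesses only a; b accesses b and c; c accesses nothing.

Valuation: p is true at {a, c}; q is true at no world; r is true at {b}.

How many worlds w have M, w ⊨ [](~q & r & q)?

a: successors {a}; ~q & r & q there: a:F. ✗
b: successors {b, c}; ~q & r & q there: b:F, c:F. ✗
c: no successors, so [](~q & r & q) holds vacuously. ✓
Satisfying worlds: {c}.

1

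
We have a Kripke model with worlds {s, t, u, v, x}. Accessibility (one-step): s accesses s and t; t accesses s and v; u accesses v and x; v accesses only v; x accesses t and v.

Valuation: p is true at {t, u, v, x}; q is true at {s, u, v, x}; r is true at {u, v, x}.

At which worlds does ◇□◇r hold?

{t, u, v, x}

s: successors {s, t}; □◇r there: s:F, t:F. ✗
t: successors {s, v}; □◇r there: s:F, v:T. ✓
u: successors {v, x}; □◇r there: v:T, x:T. ✓
v: successors {v}; □◇r there: v:T. ✓
x: successors {t, v}; □◇r there: t:F, v:T. ✓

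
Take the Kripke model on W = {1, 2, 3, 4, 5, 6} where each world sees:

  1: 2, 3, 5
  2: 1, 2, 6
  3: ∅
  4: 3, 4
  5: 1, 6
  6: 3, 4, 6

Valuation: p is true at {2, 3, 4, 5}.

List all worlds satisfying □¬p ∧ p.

1: □¬p is F, p is F. ✗
2: □¬p is F, p is T. ✗
3: □¬p is T, p is T. ✓
4: □¬p is F, p is T. ✗
5: □¬p is T, p is T. ✓
6: □¬p is F, p is F. ✗

{3, 5}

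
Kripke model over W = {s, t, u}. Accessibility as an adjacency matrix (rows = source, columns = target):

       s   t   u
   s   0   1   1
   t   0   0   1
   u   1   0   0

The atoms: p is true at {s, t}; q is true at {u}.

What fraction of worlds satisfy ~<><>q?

1/3

s: <><>q is T. ✗
t: <><>q is F. ✓
u: <><>q is T. ✗
That's 1 of 3 worlds, so 1/3.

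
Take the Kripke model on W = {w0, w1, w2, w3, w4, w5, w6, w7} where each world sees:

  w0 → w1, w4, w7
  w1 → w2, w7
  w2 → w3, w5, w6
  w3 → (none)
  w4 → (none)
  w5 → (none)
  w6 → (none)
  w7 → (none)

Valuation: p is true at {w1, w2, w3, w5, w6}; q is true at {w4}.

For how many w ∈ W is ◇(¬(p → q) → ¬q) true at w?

w0: successors {w1, w4, w7}; ¬(p → q) → ¬q there: w1:T, w4:T, w7:T. ✓
w1: successors {w2, w7}; ¬(p → q) → ¬q there: w2:T, w7:T. ✓
w2: successors {w3, w5, w6}; ¬(p → q) → ¬q there: w3:T, w5:T, w6:T. ✓
w3: no successors, so ◇(¬(p → q) → ¬q) fails. ✗
w4: no successors, so ◇(¬(p → q) → ¬q) fails. ✗
w5: no successors, so ◇(¬(p → q) → ¬q) fails. ✗
w6: no successors, so ◇(¬(p → q) → ¬q) fails. ✗
w7: no successors, so ◇(¬(p → q) → ¬q) fails. ✗
Satisfying worlds: {w0, w1, w2}.

3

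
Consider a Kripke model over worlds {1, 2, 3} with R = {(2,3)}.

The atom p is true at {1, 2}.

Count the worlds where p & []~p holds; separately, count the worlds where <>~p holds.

2 and 1

For p & []~p:
1: p is T, []~p is T. ✓
2: p is T, []~p is T. ✓
3: p is F, []~p is T. ✗
— 2 worlds.
For <>~p:
1: no successors, so <>~p fails. ✗
2: successors {3}; ~p there: 3:T. ✓
3: no successors, so <>~p fails. ✗
— 1 world.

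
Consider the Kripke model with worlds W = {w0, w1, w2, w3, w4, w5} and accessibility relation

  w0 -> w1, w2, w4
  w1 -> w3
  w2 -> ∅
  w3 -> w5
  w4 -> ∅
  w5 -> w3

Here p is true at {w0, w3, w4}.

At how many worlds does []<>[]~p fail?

w0: successors {w1, w2, w4}; <>[]~p there: w1:T, w2:F, w4:F. ✗
w1: successors {w3}; <>[]~p there: w3:F. ✗
w2: no successors, so []<>[]~p holds vacuously. ✓
w3: successors {w5}; <>[]~p there: w5:T. ✓
w4: no successors, so []<>[]~p holds vacuously. ✓
w5: successors {w3}; <>[]~p there: w3:F. ✗
Satisfying worlds: {w2, w3, w4}.
So []<>[]~p fails at the other 3 worlds.

3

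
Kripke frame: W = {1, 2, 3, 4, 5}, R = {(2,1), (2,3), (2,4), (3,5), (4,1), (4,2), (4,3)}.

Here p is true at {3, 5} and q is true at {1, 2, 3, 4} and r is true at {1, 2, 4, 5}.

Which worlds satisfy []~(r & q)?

1: no successors, so []~(r & q) holds vacuously. ✓
2: successors {1, 3, 4}; ~(r & q) there: 1:F, 3:T, 4:F. ✗
3: successors {5}; ~(r & q) there: 5:T. ✓
4: successors {1, 2, 3}; ~(r & q) there: 1:F, 2:F, 3:T. ✗
5: no successors, so []~(r & q) holds vacuously. ✓

{1, 3, 5}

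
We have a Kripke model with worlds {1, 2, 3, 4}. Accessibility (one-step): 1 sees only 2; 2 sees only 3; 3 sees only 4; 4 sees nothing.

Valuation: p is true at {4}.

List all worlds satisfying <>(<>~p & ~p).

1: successors {2}; <>~p & ~p there: 2:T. ✓
2: successors {3}; <>~p & ~p there: 3:F. ✗
3: successors {4}; <>~p & ~p there: 4:F. ✗
4: no successors, so <>(<>~p & ~p) fails. ✗

{1}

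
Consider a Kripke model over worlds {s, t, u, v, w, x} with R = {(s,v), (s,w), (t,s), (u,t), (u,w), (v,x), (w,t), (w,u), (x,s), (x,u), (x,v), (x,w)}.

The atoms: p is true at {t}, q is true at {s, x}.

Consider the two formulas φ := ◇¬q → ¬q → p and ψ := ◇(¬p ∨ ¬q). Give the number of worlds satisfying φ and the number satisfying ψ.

For ◇¬q → ¬q → p:
s: ◇¬q is T, ¬q → p is T. ✓
t: ◇¬q is F, ¬q → p is T. ✓
u: ◇¬q is T, ¬q → p is F. ✗
v: ◇¬q is F, ¬q → p is F. ✓
w: ◇¬q is T, ¬q → p is F. ✗
x: ◇¬q is T, ¬q → p is T. ✓
— 4 worlds.
For ◇(¬p ∨ ¬q):
s: successors {v, w}; ¬p ∨ ¬q there: v:T, w:T. ✓
t: successors {s}; ¬p ∨ ¬q there: s:T. ✓
u: successors {t, w}; ¬p ∨ ¬q there: t:T, w:T. ✓
v: successors {x}; ¬p ∨ ¬q there: x:T. ✓
w: successors {t, u}; ¬p ∨ ¬q there: t:T, u:T. ✓
x: successors {s, u, v, w}; ¬p ∨ ¬q there: s:T, u:T, v:T, w:T. ✓
— 6 worlds.

4 and 6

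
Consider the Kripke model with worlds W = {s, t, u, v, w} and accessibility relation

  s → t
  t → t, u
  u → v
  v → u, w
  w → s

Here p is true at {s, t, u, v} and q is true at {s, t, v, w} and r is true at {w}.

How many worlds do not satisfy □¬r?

1

s: successors {t}; ¬r there: t:T. ✓
t: successors {t, u}; ¬r there: t:T, u:T. ✓
u: successors {v}; ¬r there: v:T. ✓
v: successors {u, w}; ¬r there: u:T, w:F. ✗
w: successors {s}; ¬r there: s:T. ✓
Satisfying worlds: {s, t, u, w}.
So □¬r fails at the other 1 world.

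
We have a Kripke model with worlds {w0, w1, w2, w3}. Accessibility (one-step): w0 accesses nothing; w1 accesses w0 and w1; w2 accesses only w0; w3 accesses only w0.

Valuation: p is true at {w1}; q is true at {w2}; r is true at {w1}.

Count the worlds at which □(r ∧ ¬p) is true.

1

w0: no successors, so □(r ∧ ¬p) holds vacuously. ✓
w1: successors {w0, w1}; r ∧ ¬p there: w0:F, w1:F. ✗
w2: successors {w0}; r ∧ ¬p there: w0:F. ✗
w3: successors {w0}; r ∧ ¬p there: w0:F. ✗
Satisfying worlds: {w0}.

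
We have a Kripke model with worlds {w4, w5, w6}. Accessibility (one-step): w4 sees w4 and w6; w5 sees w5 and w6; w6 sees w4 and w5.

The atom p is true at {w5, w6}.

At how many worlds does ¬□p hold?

w4: □p is F. ✓
w5: □p is T. ✗
w6: □p is F. ✓
Satisfying worlds: {w4, w6}.

2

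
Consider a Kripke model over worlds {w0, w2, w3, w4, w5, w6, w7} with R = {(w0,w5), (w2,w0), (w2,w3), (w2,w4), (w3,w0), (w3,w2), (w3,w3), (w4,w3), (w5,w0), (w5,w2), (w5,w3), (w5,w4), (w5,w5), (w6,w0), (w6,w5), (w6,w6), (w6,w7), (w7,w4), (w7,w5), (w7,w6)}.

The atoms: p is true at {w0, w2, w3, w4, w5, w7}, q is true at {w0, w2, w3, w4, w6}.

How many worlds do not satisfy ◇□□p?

0

w0: successors {w5}; □□p there: w5:T. ✓
w2: successors {w0, w3, w4}; □□p there: w0:T, w3:T, w4:T. ✓
w3: successors {w0, w2, w3}; □□p there: w0:T, w2:T, w3:T. ✓
w4: successors {w3}; □□p there: w3:T. ✓
w5: successors {w0, w2, w3, w4, w5}; □□p there: w0:T, w2:T, w3:T, w4:T, w5:T. ✓
w6: successors {w0, w5, w6, w7}; □□p there: w0:T, w5:T, w6:F, w7:F. ✓
w7: successors {w4, w5, w6}; □□p there: w4:T, w5:T, w6:F. ✓
Satisfying worlds: {w0, w2, w3, w4, w5, w6, w7}.
So ◇□□p fails at the other 0 worlds.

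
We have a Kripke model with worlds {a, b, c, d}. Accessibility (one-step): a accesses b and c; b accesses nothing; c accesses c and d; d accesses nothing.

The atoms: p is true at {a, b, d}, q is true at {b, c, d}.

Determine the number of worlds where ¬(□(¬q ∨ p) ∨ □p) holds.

2

a: □(¬q ∨ p) ∨ □p is F. ✓
b: □(¬q ∨ p) ∨ □p is T. ✗
c: □(¬q ∨ p) ∨ □p is F. ✓
d: □(¬q ∨ p) ∨ □p is T. ✗
Satisfying worlds: {a, c}.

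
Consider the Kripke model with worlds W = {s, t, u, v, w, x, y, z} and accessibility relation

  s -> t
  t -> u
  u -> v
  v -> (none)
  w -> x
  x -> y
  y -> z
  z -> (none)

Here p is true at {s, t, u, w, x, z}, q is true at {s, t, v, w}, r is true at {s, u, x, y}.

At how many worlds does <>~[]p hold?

s: successors {t}; ~[]p there: t:F. ✗
t: successors {u}; ~[]p there: u:T. ✓
u: successors {v}; ~[]p there: v:F. ✗
v: no successors, so <>~[]p fails. ✗
w: successors {x}; ~[]p there: x:T. ✓
x: successors {y}; ~[]p there: y:F. ✗
y: successors {z}; ~[]p there: z:F. ✗
z: no successors, so <>~[]p fails. ✗
Satisfying worlds: {t, w}.

2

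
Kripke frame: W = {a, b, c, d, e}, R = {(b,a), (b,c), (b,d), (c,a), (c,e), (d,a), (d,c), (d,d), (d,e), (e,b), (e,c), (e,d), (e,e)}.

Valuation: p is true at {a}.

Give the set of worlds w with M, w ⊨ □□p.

a: no successors, so □□p holds vacuously. ✓
b: successors {a, c, d}; □p there: a:T, c:F, d:F. ✗
c: successors {a, e}; □p there: a:T, e:F. ✗
d: successors {a, c, d, e}; □p there: a:T, c:F, d:F, e:F. ✗
e: successors {b, c, d, e}; □p there: b:F, c:F, d:F, e:F. ✗

{a}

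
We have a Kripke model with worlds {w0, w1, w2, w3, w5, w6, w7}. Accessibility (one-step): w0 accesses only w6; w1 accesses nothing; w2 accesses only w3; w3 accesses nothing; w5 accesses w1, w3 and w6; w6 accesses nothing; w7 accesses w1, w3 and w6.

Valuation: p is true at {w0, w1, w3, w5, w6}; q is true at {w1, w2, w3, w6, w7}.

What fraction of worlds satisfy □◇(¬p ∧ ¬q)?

3/7

w0: successors {w6}; ◇(¬p ∧ ¬q) there: w6:F. ✗
w1: no successors, so □◇(¬p ∧ ¬q) holds vacuously. ✓
w2: successors {w3}; ◇(¬p ∧ ¬q) there: w3:F. ✗
w3: no successors, so □◇(¬p ∧ ¬q) holds vacuously. ✓
w5: successors {w1, w3, w6}; ◇(¬p ∧ ¬q) there: w1:F, w3:F, w6:F. ✗
w6: no successors, so □◇(¬p ∧ ¬q) holds vacuously. ✓
w7: successors {w1, w3, w6}; ◇(¬p ∧ ¬q) there: w1:F, w3:F, w6:F. ✗
That's 3 of 7 worlds, so 3/7.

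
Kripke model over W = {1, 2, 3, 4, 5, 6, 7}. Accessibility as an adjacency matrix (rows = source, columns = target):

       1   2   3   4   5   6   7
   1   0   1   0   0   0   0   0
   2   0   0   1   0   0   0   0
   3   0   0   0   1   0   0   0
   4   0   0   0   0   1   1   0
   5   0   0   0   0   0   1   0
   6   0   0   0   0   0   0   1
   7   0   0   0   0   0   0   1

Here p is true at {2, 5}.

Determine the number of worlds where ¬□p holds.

1: □p is T. ✗
2: □p is F. ✓
3: □p is F. ✓
4: □p is F. ✓
5: □p is F. ✓
6: □p is F. ✓
7: □p is F. ✓
Satisfying worlds: {2, 3, 4, 5, 6, 7}.

6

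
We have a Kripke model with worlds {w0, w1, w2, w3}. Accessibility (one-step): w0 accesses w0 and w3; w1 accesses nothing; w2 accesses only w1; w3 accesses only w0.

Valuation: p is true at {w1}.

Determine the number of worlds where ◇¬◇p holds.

w0: successors {w0, w3}; ¬◇p there: w0:T, w3:T. ✓
w1: no successors, so ◇¬◇p fails. ✗
w2: successors {w1}; ¬◇p there: w1:T. ✓
w3: successors {w0}; ¬◇p there: w0:T. ✓
Satisfying worlds: {w0, w2, w3}.

3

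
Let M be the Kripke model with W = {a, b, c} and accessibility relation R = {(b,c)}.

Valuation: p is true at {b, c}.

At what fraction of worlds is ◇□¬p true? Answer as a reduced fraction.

1/3

a: no successors, so ◇□¬p fails. ✗
b: successors {c}; □¬p there: c:T. ✓
c: no successors, so ◇□¬p fails. ✗
That's 1 of 3 worlds, so 1/3.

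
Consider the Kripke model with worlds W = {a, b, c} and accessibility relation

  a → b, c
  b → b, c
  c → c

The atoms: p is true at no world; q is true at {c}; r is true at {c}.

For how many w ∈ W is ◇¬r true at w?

a: successors {b, c}; ¬r there: b:T, c:F. ✓
b: successors {b, c}; ¬r there: b:T, c:F. ✓
c: successors {c}; ¬r there: c:F. ✗
Satisfying worlds: {a, b}.

2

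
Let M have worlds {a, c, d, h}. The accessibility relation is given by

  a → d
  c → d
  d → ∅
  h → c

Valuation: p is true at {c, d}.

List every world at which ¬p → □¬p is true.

{c, d}

a: ¬p is T, □¬p is F. ✗
c: ¬p is F, □¬p is F. ✓
d: ¬p is F, □¬p is T. ✓
h: ¬p is T, □¬p is F. ✗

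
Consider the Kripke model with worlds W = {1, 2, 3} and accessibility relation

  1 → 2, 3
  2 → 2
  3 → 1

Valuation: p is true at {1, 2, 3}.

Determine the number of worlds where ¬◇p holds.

0

1: ◇p is T. ✗
2: ◇p is T. ✗
3: ◇p is T. ✗
Satisfying worlds: ∅.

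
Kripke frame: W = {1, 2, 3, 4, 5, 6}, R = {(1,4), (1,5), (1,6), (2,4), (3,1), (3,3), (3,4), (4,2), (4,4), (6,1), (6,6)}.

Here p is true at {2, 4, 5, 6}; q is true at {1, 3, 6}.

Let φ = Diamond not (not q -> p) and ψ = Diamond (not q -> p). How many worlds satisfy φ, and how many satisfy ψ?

0 and 5

For Diamond not (not q -> p):
1: successors {4, 5, 6}; not (not q -> p) there: 4:F, 5:F, 6:F. ✗
2: successors {4}; not (not q -> p) there: 4:F. ✗
3: successors {1, 3, 4}; not (not q -> p) there: 1:F, 3:F, 4:F. ✗
4: successors {2, 4}; not (not q -> p) there: 2:F, 4:F. ✗
5: no successors, so Diamond not (not q -> p) fails. ✗
6: successors {1, 6}; not (not q -> p) there: 1:F, 6:F. ✗
— 0 worlds.
For Diamond (not q -> p):
1: successors {4, 5, 6}; not q -> p there: 4:T, 5:T, 6:T. ✓
2: successors {4}; not q -> p there: 4:T. ✓
3: successors {1, 3, 4}; not q -> p there: 1:T, 3:T, 4:T. ✓
4: successors {2, 4}; not q -> p there: 2:T, 4:T. ✓
5: no successors, so Diamond (not q -> p) fails. ✗
6: successors {1, 6}; not q -> p there: 1:T, 6:T. ✓
— 5 worlds.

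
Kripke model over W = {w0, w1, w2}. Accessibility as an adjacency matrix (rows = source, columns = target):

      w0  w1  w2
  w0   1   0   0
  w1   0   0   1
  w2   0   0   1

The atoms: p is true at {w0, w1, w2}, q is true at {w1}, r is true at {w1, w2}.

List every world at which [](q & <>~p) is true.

w0: successors {w0}; q & <>~p there: w0:F. ✗
w1: successors {w2}; q & <>~p there: w2:F. ✗
w2: successors {w2}; q & <>~p there: w2:F. ✗

∅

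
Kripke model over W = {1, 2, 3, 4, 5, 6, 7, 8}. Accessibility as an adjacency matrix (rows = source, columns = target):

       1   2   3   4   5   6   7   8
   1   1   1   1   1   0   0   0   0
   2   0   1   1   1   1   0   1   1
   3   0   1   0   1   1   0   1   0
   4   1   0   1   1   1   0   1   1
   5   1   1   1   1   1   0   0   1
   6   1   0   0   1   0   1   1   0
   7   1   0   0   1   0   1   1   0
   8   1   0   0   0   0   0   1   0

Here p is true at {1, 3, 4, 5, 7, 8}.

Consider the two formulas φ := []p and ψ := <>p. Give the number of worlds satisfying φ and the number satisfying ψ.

For []p:
1: successors {1, 2, 3, 4}; p there: 1:T, 2:F, 3:T, 4:T. ✗
2: successors {2, 3, 4, 5, 7, 8}; p there: 2:F, 3:T, 4:T, 5:T, 7:T, 8:T. ✗
3: successors {2, 4, 5, 7}; p there: 2:F, 4:T, 5:T, 7:T. ✗
4: successors {1, 3, 4, 5, 7, 8}; p there: 1:T, 3:T, 4:T, 5:T, 7:T, 8:T. ✓
5: successors {1, 2, 3, 4, 5, 8}; p there: 1:T, 2:F, 3:T, 4:T, 5:T, 8:T. ✗
6: successors {1, 4, 6, 7}; p there: 1:T, 4:T, 6:F, 7:T. ✗
7: successors {1, 4, 6, 7}; p there: 1:T, 4:T, 6:F, 7:T. ✗
8: successors {1, 7}; p there: 1:T, 7:T. ✓
— 2 worlds.
For <>p:
1: successors {1, 2, 3, 4}; p there: 1:T, 2:F, 3:T, 4:T. ✓
2: successors {2, 3, 4, 5, 7, 8}; p there: 2:F, 3:T, 4:T, 5:T, 7:T, 8:T. ✓
3: successors {2, 4, 5, 7}; p there: 2:F, 4:T, 5:T, 7:T. ✓
4: successors {1, 3, 4, 5, 7, 8}; p there: 1:T, 3:T, 4:T, 5:T, 7:T, 8:T. ✓
5: successors {1, 2, 3, 4, 5, 8}; p there: 1:T, 2:F, 3:T, 4:T, 5:T, 8:T. ✓
6: successors {1, 4, 6, 7}; p there: 1:T, 4:T, 6:F, 7:T. ✓
7: successors {1, 4, 6, 7}; p there: 1:T, 4:T, 6:F, 7:T. ✓
8: successors {1, 7}; p there: 1:T, 7:T. ✓
— 8 worlds.

2 and 8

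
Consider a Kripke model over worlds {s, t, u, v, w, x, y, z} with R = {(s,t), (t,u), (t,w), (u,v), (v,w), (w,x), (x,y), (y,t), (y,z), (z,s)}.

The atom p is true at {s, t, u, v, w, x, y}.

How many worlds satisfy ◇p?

s: successors {t}; p there: t:T. ✓
t: successors {u, w}; p there: u:T, w:T. ✓
u: successors {v}; p there: v:T. ✓
v: successors {w}; p there: w:T. ✓
w: successors {x}; p there: x:T. ✓
x: successors {y}; p there: y:T. ✓
y: successors {t, z}; p there: t:T, z:F. ✓
z: successors {s}; p there: s:T. ✓
Satisfying worlds: {s, t, u, v, w, x, y, z}.

8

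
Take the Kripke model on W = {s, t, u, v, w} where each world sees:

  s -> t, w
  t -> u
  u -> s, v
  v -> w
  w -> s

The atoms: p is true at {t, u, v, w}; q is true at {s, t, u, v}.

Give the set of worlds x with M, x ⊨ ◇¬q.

s: successors {t, w}; ¬q there: t:F, w:T. ✓
t: successors {u}; ¬q there: u:F. ✗
u: successors {s, v}; ¬q there: s:F, v:F. ✗
v: successors {w}; ¬q there: w:T. ✓
w: successors {s}; ¬q there: s:F. ✗

{s, v}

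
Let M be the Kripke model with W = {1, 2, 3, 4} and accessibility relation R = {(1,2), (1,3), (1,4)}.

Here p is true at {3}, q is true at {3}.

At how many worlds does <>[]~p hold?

1

1: successors {2, 3, 4}; []~p there: 2:T, 3:T, 4:T. ✓
2: no successors, so <>[]~p fails. ✗
3: no successors, so <>[]~p fails. ✗
4: no successors, so <>[]~p fails. ✗
Satisfying worlds: {1}.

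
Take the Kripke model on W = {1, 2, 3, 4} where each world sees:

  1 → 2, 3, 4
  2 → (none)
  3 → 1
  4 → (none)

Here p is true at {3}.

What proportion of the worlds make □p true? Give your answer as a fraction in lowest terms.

1/2

1: successors {2, 3, 4}; p there: 2:F, 3:T, 4:F. ✗
2: no successors, so □p holds vacuously. ✓
3: successors {1}; p there: 1:F. ✗
4: no successors, so □p holds vacuously. ✓
That's 2 of 4 worlds, so 2/4 = 1/2.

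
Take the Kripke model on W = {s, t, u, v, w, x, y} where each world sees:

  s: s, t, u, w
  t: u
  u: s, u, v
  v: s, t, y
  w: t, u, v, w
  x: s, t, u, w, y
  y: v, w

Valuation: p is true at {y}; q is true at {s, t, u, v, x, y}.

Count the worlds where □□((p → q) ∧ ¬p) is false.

s: successors {s, t, u, w}; □((p → q) ∧ ¬p) there: s:T, t:T, u:T, w:T. ✓
t: successors {u}; □((p → q) ∧ ¬p) there: u:T. ✓
u: successors {s, u, v}; □((p → q) ∧ ¬p) there: s:T, u:T, v:F. ✗
v: successors {s, t, y}; □((p → q) ∧ ¬p) there: s:T, t:T, y:T. ✓
w: successors {t, u, v, w}; □((p → q) ∧ ¬p) there: t:T, u:T, v:F, w:T. ✗
x: successors {s, t, u, w, y}; □((p → q) ∧ ¬p) there: s:T, t:T, u:T, w:T, y:T. ✓
y: successors {v, w}; □((p → q) ∧ ¬p) there: v:F, w:T. ✗
Satisfying worlds: {s, t, v, x}.
So □□((p → q) ∧ ¬p) fails at the other 3 worlds.

3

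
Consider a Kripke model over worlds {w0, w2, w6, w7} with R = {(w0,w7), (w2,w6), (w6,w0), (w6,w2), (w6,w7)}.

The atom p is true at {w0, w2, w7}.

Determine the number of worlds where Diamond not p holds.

1

w0: successors {w7}; not p there: w7:F. ✗
w2: successors {w6}; not p there: w6:T. ✓
w6: successors {w0, w2, w7}; not p there: w0:F, w2:F, w7:F. ✗
w7: no successors, so Diamond not p fails. ✗
Satisfying worlds: {w2}.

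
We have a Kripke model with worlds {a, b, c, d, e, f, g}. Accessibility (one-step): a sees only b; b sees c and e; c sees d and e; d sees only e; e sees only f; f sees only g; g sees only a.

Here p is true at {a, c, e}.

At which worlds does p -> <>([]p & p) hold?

{b, d, f, g}

a: p is T, <>([]p & p) is F. ✗
b: p is F, <>([]p & p) is F. ✓
c: p is T, <>([]p & p) is F. ✗
d: p is F, <>([]p & p) is F. ✓
e: p is T, <>([]p & p) is F. ✗
f: p is F, <>([]p & p) is F. ✓
g: p is F, <>([]p & p) is F. ✓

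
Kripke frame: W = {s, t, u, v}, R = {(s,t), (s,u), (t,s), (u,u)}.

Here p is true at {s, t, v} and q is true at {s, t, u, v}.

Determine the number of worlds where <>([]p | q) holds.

s: successors {t, u}; []p | q there: t:T, u:T. ✓
t: successors {s}; []p | q there: s:T. ✓
u: successors {u}; []p | q there: u:T. ✓
v: no successors, so <>([]p | q) fails. ✗
Satisfying worlds: {s, t, u}.

3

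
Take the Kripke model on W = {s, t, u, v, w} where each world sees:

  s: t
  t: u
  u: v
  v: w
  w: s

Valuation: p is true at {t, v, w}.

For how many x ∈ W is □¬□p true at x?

s: successors {t}; ¬□p there: t:T. ✓
t: successors {u}; ¬□p there: u:F. ✗
u: successors {v}; ¬□p there: v:F. ✗
v: successors {w}; ¬□p there: w:T. ✓
w: successors {s}; ¬□p there: s:F. ✗
Satisfying worlds: {s, v}.

2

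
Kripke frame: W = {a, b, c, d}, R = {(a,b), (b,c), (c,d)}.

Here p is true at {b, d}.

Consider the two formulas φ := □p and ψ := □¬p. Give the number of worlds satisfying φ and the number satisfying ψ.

For □p:
a: successors {b}; p there: b:T. ✓
b: successors {c}; p there: c:F. ✗
c: successors {d}; p there: d:T. ✓
d: no successors, so □p holds vacuously. ✓
— 3 worlds.
For □¬p:
a: successors {b}; ¬p there: b:F. ✗
b: successors {c}; ¬p there: c:T. ✓
c: successors {d}; ¬p there: d:F. ✗
d: no successors, so □¬p holds vacuously. ✓
— 2 worlds.

3 and 2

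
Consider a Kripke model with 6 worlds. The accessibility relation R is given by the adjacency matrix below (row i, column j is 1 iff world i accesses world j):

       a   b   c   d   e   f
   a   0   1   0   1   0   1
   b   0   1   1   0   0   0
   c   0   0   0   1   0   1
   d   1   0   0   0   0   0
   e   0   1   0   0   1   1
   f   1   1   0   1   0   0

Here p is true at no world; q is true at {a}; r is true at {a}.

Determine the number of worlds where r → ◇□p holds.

a: r is T, ◇□p is F. ✗
b: r is F, ◇□p is F. ✓
c: r is F, ◇□p is F. ✓
d: r is F, ◇□p is F. ✓
e: r is F, ◇□p is F. ✓
f: r is F, ◇□p is F. ✓
Satisfying worlds: {b, c, d, e, f}.

5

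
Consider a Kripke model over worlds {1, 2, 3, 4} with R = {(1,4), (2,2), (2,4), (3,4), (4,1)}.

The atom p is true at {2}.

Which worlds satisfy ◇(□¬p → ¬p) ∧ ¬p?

{1, 3, 4}

1: ◇(□¬p → ¬p) is T, ¬p is T. ✓
2: ◇(□¬p → ¬p) is T, ¬p is F. ✗
3: ◇(□¬p → ¬p) is T, ¬p is T. ✓
4: ◇(□¬p → ¬p) is T, ¬p is T. ✓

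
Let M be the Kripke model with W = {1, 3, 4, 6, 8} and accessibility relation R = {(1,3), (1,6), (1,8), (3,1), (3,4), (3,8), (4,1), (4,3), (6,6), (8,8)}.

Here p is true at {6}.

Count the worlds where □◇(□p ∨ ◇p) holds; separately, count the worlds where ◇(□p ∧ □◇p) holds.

2 and 2

For □◇(□p ∨ ◇p):
1: successors {3, 6, 8}; ◇(□p ∨ ◇p) there: 3:T, 6:T, 8:F. ✗
3: successors {1, 4, 8}; ◇(□p ∨ ◇p) there: 1:T, 4:T, 8:F. ✗
4: successors {1, 3}; ◇(□p ∨ ◇p) there: 1:T, 3:T. ✓
6: successors {6}; ◇(□p ∨ ◇p) there: 6:T. ✓
8: successors {8}; ◇(□p ∨ ◇p) there: 8:F. ✗
— 2 worlds.
For ◇(□p ∧ □◇p):
1: successors {3, 6, 8}; □p ∧ □◇p there: 3:F, 6:T, 8:F. ✓
3: successors {1, 4, 8}; □p ∧ □◇p there: 1:F, 4:F, 8:F. ✗
4: successors {1, 3}; □p ∧ □◇p there: 1:F, 3:F. ✗
6: successors {6}; □p ∧ □◇p there: 6:T. ✓
8: successors {8}; □p ∧ □◇p there: 8:F. ✗
— 2 worlds.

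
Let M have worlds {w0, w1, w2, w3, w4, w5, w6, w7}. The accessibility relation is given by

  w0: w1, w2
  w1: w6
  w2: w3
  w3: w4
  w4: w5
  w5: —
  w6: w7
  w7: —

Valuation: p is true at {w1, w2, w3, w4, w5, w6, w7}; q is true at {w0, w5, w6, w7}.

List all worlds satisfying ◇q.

w0: successors {w1, w2}; q there: w1:F, w2:F. ✗
w1: successors {w6}; q there: w6:T. ✓
w2: successors {w3}; q there: w3:F. ✗
w3: successors {w4}; q there: w4:F. ✗
w4: successors {w5}; q there: w5:T. ✓
w5: no successors, so ◇q fails. ✗
w6: successors {w7}; q there: w7:T. ✓
w7: no successors, so ◇q fails. ✗

{w1, w4, w6}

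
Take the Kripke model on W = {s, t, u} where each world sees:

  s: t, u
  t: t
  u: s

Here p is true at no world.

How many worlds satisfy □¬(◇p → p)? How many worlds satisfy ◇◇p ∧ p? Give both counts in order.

For □¬(◇p → p):
s: successors {t, u}; ¬(◇p → p) there: t:F, u:F. ✗
t: successors {t}; ¬(◇p → p) there: t:F. ✗
u: successors {s}; ¬(◇p → p) there: s:F. ✗
— 0 worlds.
For ◇◇p ∧ p:
s: ◇◇p is F, p is F. ✗
t: ◇◇p is F, p is F. ✗
u: ◇◇p is F, p is F. ✗
— 0 worlds.

0 and 0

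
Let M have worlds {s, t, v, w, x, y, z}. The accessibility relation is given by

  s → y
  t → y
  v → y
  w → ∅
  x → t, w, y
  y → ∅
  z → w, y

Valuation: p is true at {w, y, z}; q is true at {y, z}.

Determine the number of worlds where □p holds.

s: successors {y}; p there: y:T. ✓
t: successors {y}; p there: y:T. ✓
v: successors {y}; p there: y:T. ✓
w: no successors, so □p holds vacuously. ✓
x: successors {t, w, y}; p there: t:F, w:T, y:T. ✗
y: no successors, so □p holds vacuously. ✓
z: successors {w, y}; p there: w:T, y:T. ✓
Satisfying worlds: {s, t, v, w, y, z}.

6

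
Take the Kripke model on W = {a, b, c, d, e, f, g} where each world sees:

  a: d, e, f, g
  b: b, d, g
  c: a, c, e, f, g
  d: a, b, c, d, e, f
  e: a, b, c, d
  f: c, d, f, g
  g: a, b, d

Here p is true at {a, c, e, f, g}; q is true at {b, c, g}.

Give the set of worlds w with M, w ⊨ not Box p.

a: Box p is F. ✓
b: Box p is F. ✓
c: Box p is T. ✗
d: Box p is F. ✓
e: Box p is F. ✓
f: Box p is F. ✓
g: Box p is F. ✓

{a, b, d, e, f, g}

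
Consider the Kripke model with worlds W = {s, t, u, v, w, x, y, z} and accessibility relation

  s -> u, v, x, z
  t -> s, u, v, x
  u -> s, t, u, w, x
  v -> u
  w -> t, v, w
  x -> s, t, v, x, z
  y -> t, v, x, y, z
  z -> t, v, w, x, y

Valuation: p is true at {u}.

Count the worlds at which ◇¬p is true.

s: successors {u, v, x, z}; ¬p there: u:F, v:T, x:T, z:T. ✓
t: successors {s, u, v, x}; ¬p there: s:T, u:F, v:T, x:T. ✓
u: successors {s, t, u, w, x}; ¬p there: s:T, t:T, u:F, w:T, x:T. ✓
v: successors {u}; ¬p there: u:F. ✗
w: successors {t, v, w}; ¬p there: t:T, v:T, w:T. ✓
x: successors {s, t, v, x, z}; ¬p there: s:T, t:T, v:T, x:T, z:T. ✓
y: successors {t, v, x, y, z}; ¬p there: t:T, v:T, x:T, y:T, z:T. ✓
z: successors {t, v, w, x, y}; ¬p there: t:T, v:T, w:T, x:T, y:T. ✓
Satisfying worlds: {s, t, u, w, x, y, z}.

7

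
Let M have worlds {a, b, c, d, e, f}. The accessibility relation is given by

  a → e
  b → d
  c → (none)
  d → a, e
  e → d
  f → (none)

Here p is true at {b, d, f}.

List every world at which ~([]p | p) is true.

a: []p | p is F. ✓
b: []p | p is T. ✗
c: []p | p is T. ✗
d: []p | p is T. ✗
e: []p | p is T. ✗
f: []p | p is T. ✗

{a}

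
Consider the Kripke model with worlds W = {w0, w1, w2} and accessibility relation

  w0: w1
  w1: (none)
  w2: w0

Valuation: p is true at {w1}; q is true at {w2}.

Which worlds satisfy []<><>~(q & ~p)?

{w1}

w0: successors {w1}; <><>~(q & ~p) there: w1:F. ✗
w1: no successors, so []<><>~(q & ~p) holds vacuously. ✓
w2: successors {w0}; <><>~(q & ~p) there: w0:F. ✗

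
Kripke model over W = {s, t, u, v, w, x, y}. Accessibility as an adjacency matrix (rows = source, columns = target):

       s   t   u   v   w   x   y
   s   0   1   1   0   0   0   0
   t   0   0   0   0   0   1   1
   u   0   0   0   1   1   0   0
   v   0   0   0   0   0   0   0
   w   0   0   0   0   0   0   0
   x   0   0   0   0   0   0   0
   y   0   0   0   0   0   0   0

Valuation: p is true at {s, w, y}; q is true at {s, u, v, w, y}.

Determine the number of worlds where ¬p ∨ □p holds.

6

s: ¬p is F, □p is F. ✗
t: ¬p is T, □p is F. ✓
u: ¬p is T, □p is F. ✓
v: ¬p is T, □p is T. ✓
w: ¬p is F, □p is T. ✓
x: ¬p is T, □p is T. ✓
y: ¬p is F, □p is T. ✓
Satisfying worlds: {t, u, v, w, x, y}.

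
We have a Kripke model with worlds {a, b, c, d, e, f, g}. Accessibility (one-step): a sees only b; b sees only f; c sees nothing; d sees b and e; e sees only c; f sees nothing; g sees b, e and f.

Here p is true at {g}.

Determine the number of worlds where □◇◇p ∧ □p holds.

2

a: □◇◇p is F, □p is F. ✗
b: □◇◇p is F, □p is F. ✗
c: □◇◇p is T, □p is T. ✓
d: □◇◇p is F, □p is F. ✗
e: □◇◇p is F, □p is F. ✗
f: □◇◇p is T, □p is T. ✓
g: □◇◇p is F, □p is F. ✗
Satisfying worlds: {c, f}.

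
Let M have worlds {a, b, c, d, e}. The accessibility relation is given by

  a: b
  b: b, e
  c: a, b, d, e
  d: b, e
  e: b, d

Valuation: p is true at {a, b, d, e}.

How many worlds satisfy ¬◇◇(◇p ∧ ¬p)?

5

a: ◇◇(◇p ∧ ¬p) is F. ✓
b: ◇◇(◇p ∧ ¬p) is F. ✓
c: ◇◇(◇p ∧ ¬p) is F. ✓
d: ◇◇(◇p ∧ ¬p) is F. ✓
e: ◇◇(◇p ∧ ¬p) is F. ✓
Satisfying worlds: {a, b, c, d, e}.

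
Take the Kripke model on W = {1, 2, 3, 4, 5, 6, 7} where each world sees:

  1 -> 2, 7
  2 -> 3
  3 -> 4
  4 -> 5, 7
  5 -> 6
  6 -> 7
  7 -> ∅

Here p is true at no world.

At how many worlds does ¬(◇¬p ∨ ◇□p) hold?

1: ◇¬p ∨ ◇□p is T. ✗
2: ◇¬p ∨ ◇□p is T. ✗
3: ◇¬p ∨ ◇□p is T. ✗
4: ◇¬p ∨ ◇□p is T. ✗
5: ◇¬p ∨ ◇□p is T. ✗
6: ◇¬p ∨ ◇□p is T. ✗
7: ◇¬p ∨ ◇□p is F. ✓
Satisfying worlds: {7}.

1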